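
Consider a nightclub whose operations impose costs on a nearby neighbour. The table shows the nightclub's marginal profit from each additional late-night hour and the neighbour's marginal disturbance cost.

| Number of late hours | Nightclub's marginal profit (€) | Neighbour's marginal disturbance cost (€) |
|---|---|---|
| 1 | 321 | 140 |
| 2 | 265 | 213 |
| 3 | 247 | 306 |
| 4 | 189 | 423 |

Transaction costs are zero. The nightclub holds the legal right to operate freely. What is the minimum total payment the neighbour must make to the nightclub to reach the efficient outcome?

€436

Left alone the nightclub would choose level 4 (marginal profit stays positive).
Efficient level: k* = 2 (marginal profit ≥ marginal disturbance cost through 2).
The neighbour must at least cover the nightclub's forgone profit from cutting 4→2: 247 + 189 = 436.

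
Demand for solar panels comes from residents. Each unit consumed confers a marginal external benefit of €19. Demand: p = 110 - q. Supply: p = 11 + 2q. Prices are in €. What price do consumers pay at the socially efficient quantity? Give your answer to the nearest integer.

Social marginal benefit = demand + MEB = 129 - q.
Set SMB = MC: 129 - q = 11 + 2q → q* = 39.3333.
Consumer price on the demand curve at q*: 110 − 1×39.3333 = 70.6667.

P = €71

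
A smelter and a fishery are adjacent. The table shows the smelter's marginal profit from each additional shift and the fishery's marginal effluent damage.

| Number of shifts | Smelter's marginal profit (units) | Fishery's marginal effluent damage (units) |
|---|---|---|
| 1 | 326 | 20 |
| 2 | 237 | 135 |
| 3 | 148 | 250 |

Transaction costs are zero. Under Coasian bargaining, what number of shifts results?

Bargaining reaches the level where marginal profit last exceeds marginal effluent damage.
That holds through level 2 (237 ≥ 135) but not at 3 (148 < 250).

2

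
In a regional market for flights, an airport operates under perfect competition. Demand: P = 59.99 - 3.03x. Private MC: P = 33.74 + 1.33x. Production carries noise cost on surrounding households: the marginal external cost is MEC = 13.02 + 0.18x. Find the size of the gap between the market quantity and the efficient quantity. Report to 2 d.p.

3.11 units

Market equilibrium (private): 33.74 + 1.33x = 59.99 - 3.03x → x_m = 6.0206.
Social marginal cost = private MC + MEC = 46.76 + 1.51x.
Set SMC = demand: 46.76 + 1.51x = 59.99 - 3.03x → x* = 2.9141.
Gap = |6.0206 − 2.9141| = 3.1065.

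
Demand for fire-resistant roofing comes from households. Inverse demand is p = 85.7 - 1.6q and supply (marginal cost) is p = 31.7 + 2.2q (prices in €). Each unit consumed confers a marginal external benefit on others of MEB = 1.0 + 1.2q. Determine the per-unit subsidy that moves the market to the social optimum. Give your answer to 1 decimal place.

Social marginal benefit = demand + MEB = 86.7 - 0.4q.
Set SMB = MC: 86.7 - 0.4q = 31.7 + 2.2q → q* = 21.1538.
The Pigouvian subsidy equals MEB at q*: 1.0 + 1.2×21.1538 = 26.3846.

subsidy = €26.4 per unit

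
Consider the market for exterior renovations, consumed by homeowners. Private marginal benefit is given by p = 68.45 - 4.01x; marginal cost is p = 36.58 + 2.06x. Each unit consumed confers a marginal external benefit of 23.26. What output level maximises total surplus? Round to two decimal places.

Social marginal benefit = demand + MEB = 91.71 - 4.01x.
Set SMB = MC: 91.71 - 4.01x = 36.58 + 2.06x → x* = 9.0824.

x* = 9.08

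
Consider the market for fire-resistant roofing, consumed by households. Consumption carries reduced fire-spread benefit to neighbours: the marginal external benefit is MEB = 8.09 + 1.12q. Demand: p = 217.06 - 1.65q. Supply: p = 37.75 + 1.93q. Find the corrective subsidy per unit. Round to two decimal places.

subsidy = 93.41 per unit

Social marginal benefit = demand + MEB = 225.15 - 0.53q.
Set SMB = MC: 225.15 - 0.53q = 37.75 + 1.93q → q* = 76.1789.
The Pigouvian subsidy equals MEB at q*: 8.09 + 1.12×76.1789 = 93.4104.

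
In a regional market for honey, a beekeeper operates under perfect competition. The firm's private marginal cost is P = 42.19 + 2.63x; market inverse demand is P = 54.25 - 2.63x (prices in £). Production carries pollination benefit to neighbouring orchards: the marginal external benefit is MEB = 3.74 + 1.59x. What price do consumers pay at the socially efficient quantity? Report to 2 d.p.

Social marginal cost = private MC − MEB = 38.45 + 1.04x.
Set SMC = demand: 38.45 + 1.04x = 54.25 - 2.63x → x* = 4.3052.
Consumer price on the demand curve at x*: 54.25 − 2.63×4.3052 = 42.9273.

P = £42.93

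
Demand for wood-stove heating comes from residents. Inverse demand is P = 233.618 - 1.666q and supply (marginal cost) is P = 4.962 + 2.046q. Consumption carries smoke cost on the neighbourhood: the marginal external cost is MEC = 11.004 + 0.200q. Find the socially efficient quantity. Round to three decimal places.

Social marginal benefit = demand − MEC = 222.614 - 1.866q.
Set SMB = MC: 222.614 - 1.866q = 4.962 + 2.046q → q* = 55.6370.

q* = 55.637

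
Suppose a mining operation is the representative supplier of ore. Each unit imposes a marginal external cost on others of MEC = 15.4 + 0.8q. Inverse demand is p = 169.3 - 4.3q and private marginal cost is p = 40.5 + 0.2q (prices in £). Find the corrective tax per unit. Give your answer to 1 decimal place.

Social marginal cost = private MC + MEC = 55.9 + q.
Set SMC = demand: 55.9 + q = 169.3 - 4.3q → q* = 21.3962.
The Pigouvian tax equals MEC at q*: 15.4 + 0.8×21.3962 = 32.5170.

tax = £32.5 per unit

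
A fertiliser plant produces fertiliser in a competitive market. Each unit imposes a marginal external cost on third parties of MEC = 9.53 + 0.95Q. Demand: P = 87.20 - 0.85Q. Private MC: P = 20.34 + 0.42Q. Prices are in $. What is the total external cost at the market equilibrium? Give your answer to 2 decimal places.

$1818.21

Market equilibrium (private): 20.34 + 0.42Q = 87.20 - 0.85Q → Q_m = 52.6457.
Total external cost = ∫₀^{Q_m} (9.53 + 0.95Q) dQ = 9.53×52.6457 + ½×0.95×52.6457² = 1818.2091.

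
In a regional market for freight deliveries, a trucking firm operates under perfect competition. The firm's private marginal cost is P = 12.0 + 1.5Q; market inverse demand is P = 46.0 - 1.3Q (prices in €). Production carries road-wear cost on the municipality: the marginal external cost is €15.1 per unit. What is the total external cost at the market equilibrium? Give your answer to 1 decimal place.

Market equilibrium (private): 12.0 + 1.5Q = 46.0 - 1.3Q → Q_m = 12.1429.
Total external cost = MEC × Q_m = 15.1 × 12.1429 = 183.3578.

€183.4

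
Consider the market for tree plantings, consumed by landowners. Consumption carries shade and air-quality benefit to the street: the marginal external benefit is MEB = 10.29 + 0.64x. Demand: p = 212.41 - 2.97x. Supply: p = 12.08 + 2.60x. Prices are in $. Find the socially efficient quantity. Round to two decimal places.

Social marginal benefit = demand + MEB = 222.70 - 2.33x.
Set SMB = MC: 222.70 - 2.33x = 12.08 + 2.60x → x* = 42.7221.

x* = 42.72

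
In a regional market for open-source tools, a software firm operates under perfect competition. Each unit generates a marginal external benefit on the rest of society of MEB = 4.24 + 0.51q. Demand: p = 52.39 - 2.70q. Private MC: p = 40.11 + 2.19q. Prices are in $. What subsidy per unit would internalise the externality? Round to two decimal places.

subsidy = $6.16 per unit

Social marginal cost = private MC − MEB = 35.87 + 1.68q.
Set SMC = demand: 35.87 + 1.68q = 52.39 - 2.70q → q* = 3.7717.
The Pigouvian subsidy equals MEB at q*: 4.24 + 0.51×3.7717 = 6.1636.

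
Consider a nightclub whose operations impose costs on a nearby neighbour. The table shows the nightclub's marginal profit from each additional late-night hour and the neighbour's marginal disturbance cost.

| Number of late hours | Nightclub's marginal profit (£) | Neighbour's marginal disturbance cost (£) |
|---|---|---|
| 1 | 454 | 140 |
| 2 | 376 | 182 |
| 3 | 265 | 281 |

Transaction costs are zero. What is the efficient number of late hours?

2

Bargaining reaches the level where marginal profit last exceeds marginal disturbance cost.
That holds through level 2 (376 ≥ 182) but not at 3 (265 < 281).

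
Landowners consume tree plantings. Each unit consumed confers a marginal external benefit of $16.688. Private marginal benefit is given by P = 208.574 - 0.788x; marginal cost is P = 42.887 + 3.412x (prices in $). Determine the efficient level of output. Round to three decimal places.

Social marginal benefit = demand + MEB = 225.262 - 0.788x.
Set SMB = MC: 225.262 - 0.788x = 42.887 + 3.412x → x* = 43.4226.

x* = 43.423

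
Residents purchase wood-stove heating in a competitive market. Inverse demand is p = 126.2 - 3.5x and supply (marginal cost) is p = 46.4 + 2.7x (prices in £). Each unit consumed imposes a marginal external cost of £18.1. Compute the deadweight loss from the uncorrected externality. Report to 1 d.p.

DWL = £26.4

Market equilibrium (private): 46.4 + 2.7x = 126.2 - 3.5x → x_m = 12.8710.
Social marginal benefit = demand − MEC = 108.1 - 3.5x.
Set SMB = MC: 108.1 - 3.5x = 46.4 + 2.7x → x* = 9.9516.
Between x* and x_m the wedge MC − SMB runs linearly from 0 to MEC(x_m), so the loss is a triangle.
DWL = ½ × 2.9194 × 18.1000 = 26.4206.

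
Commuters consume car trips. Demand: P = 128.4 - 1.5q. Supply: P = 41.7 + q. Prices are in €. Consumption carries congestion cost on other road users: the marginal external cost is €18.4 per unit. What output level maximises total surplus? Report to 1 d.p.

q* = 27.3

Social marginal benefit = demand − MEC = 110.0 - 1.5q.
Set SMB = MC: 110.0 - 1.5q = 41.7 + q → q* = 27.3200.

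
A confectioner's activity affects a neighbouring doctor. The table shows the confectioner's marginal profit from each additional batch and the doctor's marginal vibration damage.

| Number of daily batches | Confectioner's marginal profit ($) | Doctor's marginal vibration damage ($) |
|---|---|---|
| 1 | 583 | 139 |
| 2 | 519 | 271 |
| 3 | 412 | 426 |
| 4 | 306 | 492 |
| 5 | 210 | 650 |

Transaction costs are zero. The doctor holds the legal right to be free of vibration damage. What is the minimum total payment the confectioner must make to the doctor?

$410

Efficient level: marginal profit ≥ marginal vibration damage through level 2, so k* = 2.
With the doctor holding the right, the confectioner must at least compensate total damage at k*: 139 + 271 = 410.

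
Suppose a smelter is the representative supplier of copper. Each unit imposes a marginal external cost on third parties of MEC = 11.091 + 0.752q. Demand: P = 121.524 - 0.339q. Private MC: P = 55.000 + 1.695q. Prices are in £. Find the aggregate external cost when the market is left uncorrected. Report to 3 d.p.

£764.943

Market equilibrium (private): 55.000 + 1.695q = 121.524 - 0.339q → q_m = 32.7060.
Total external cost = ∫₀^{q_m} (11.091 + 0.752q) dq = 11.091×32.7060 + ½×0.752×32.7060² = 764.9428.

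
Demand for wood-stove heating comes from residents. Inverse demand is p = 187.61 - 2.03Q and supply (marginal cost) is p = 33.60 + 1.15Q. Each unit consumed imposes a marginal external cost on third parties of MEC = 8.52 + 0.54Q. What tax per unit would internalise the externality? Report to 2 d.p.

tax = 29.64 per unit

Social marginal benefit = demand − MEC = 179.09 - 2.57Q.
Set SMB = MC: 179.09 - 2.57Q = 33.60 + 1.15Q → Q* = 39.1102.
The Pigouvian tax equals MEC at Q*: 8.52 + 0.54×39.1102 = 29.6395.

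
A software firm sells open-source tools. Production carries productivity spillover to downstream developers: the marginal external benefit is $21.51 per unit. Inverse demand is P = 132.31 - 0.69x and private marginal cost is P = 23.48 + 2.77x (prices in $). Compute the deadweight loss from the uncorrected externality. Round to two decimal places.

DWL = $66.86

Market equilibrium (private): 23.48 + 2.77x = 132.31 - 0.69x → x_m = 31.4538.
Social marginal cost = private MC − MEB = 1.97 + 2.77x.
Set SMC = demand: 1.97 + 2.77x = 132.31 - 0.69x → x* = 37.6705.
The loss is the area between SMC and demand from x* to x_m; with linear curves that's a triangle of height MEB(x_m).
DWL = ½ × 6.2167 × 21.5100 = 66.8606.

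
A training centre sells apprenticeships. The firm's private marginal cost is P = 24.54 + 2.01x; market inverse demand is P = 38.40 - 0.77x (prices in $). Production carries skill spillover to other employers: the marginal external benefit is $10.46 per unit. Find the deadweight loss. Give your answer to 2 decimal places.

Market equilibrium (private): 24.54 + 2.01x = 38.40 - 0.77x → x_m = 4.9856.
Social marginal cost = private MC − MEB = 14.08 + 2.01x.
Set SMC = demand: 14.08 + 2.01x = 38.40 - 0.77x → x* = 8.7482.
Between x* and x_m the wedge demand − SMC runs linearly from 0 to MEB(x_m), so the loss is a triangle.
DWL = ½ × 3.7626 × 10.4600 = 19.6784.

DWL = $19.68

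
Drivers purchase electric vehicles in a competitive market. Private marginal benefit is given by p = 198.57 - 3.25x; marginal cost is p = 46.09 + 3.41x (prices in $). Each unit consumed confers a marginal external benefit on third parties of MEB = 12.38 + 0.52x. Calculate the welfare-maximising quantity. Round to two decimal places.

x* = 26.85

Social marginal benefit = demand + MEB = 210.95 - 2.73x.
Set SMB = MC: 210.95 - 2.73x = 46.09 + 3.41x → x* = 26.8502.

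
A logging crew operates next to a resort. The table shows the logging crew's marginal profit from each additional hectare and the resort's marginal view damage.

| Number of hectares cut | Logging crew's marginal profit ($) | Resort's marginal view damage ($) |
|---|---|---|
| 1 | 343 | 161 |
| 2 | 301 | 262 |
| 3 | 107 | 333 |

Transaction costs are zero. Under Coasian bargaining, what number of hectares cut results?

Bargaining reaches the level where marginal profit last exceeds marginal view damage.
That holds through level 2 (301 ≥ 262) but not at 3 (107 < 333).

2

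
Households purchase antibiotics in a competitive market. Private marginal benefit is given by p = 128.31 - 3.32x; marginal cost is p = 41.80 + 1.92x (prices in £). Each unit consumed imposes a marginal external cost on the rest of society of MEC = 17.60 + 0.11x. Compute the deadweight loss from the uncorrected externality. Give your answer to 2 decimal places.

DWL = £35.23

Market equilibrium (private): 41.80 + 1.92x = 128.31 - 3.32x → x_m = 16.5095.
Social marginal benefit = demand − MEC = 110.71 - 3.43x.
Set SMB = MC: 110.71 - 3.43x = 41.80 + 1.92x → x* = 12.8804.
The loss is the area between SMB and MC from x* to x_m; with linear curves that's a triangle of height MEC(x_m).
DWL = ½ × 3.6291 × 19.4160 = 35.2313.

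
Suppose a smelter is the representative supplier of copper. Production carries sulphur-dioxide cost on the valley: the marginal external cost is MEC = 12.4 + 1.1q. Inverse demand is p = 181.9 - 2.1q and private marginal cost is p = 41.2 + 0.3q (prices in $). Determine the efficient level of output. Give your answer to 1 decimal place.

q* = 36.7

Social marginal cost = private MC + MEC = 53.6 + 1.4q.
Set SMC = demand: 53.6 + 1.4q = 181.9 - 2.1q → q* = 36.6571.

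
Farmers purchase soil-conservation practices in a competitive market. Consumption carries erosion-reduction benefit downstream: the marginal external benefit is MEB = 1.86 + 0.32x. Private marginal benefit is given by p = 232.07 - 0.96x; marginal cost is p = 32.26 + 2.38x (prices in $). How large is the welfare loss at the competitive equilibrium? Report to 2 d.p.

Market equilibrium (private): 32.26 + 2.38x = 232.07 - 0.96x → x_m = 59.8234.
Social marginal benefit = demand + MEB = 233.93 - 0.64x.
Set SMB = MC: 233.93 - 0.64x = 32.26 + 2.38x → x* = 66.7781.
The welfare-loss triangle has base |x_m − x*| and height MEB(x_m) (the vertical gap between SMB and MC is zero at x* and MEB at x_m).
DWL = ½ × 6.9547 × 21.0035 = 73.0365.

DWL = $73.04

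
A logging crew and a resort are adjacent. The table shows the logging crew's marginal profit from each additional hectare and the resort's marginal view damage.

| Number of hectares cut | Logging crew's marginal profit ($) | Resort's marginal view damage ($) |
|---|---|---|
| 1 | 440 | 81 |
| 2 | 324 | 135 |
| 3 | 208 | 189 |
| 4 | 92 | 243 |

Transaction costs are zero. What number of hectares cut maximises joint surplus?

3

Bargaining reaches the level where marginal profit last exceeds marginal view damage.
That holds through level 3 (208 ≥ 189) but not at 4 (92 < 243).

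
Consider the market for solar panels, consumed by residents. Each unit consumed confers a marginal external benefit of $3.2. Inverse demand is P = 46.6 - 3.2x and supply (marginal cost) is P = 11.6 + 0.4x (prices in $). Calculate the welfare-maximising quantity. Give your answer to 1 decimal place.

x* = 10.6

Social marginal benefit = demand + MEB = 49.8 - 3.2x.
Set SMB = MC: 49.8 - 3.2x = 11.6 + 0.4x → x* = 10.6111.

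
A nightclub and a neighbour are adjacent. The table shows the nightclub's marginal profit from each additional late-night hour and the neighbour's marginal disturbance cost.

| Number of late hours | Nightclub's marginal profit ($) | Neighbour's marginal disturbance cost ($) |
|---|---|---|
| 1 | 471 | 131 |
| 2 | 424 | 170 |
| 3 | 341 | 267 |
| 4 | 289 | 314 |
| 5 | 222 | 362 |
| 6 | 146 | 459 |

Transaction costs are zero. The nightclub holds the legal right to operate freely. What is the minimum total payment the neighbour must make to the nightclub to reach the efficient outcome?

$657

Left alone the nightclub would choose level 6 (marginal profit stays positive).
Efficient level: k* = 3 (marginal profit ≥ marginal disturbance cost through 3).
The neighbour must at least cover the nightclub's forgone profit from cutting 6→3: 289 + 222 + 146 = 657.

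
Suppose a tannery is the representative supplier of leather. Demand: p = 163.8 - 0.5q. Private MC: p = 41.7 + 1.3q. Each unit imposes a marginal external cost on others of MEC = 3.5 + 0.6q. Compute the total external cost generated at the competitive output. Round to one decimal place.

Market equilibrium (private): 41.7 + 1.3q = 163.8 - 0.5q → q_m = 67.8333.
Total external cost = ∫₀^{q_m} (3.5 + 0.6q) dq = 3.5×67.8333 + ½×0.6×67.8333² = 1617.8235.

1617.8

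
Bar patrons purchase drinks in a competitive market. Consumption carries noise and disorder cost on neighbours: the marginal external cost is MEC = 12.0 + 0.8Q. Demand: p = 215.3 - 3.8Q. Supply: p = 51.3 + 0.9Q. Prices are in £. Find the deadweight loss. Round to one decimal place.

DWL = £144.8

Market equilibrium (private): 51.3 + 0.9Q = 215.3 - 3.8Q → Q_m = 34.8936.
Social marginal benefit = demand − MEC = 203.3 - 4.6Q.
Set SMB = MC: 203.3 - 4.6Q = 51.3 + 0.9Q → Q* = 27.6364.
Between Q* and Q_m the wedge MC − SMB runs linearly from 0 to MEC(Q_m), so the loss is a triangle.
DWL = ½ × 7.2572 × 39.9149 = 144.8352.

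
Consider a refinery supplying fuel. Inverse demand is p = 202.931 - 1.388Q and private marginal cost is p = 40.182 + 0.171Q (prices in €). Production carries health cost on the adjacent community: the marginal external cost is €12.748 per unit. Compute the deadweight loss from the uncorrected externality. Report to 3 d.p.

Market equilibrium (private): 40.182 + 0.171Q = 202.931 - 1.388Q → Q_m = 104.3932.
Social marginal cost = private MC + MEC = 52.930 + 0.171Q.
Set SMC = demand: 52.930 + 0.171Q = 202.931 - 1.388Q → Q* = 96.2162.
The loss is the area between SMC and demand from Q* to Q_m; with linear curves that's a triangle of height MEC(Q_m).
DWL = ½ × 8.1770 × 12.7480 = 52.1202.

DWL = €52.120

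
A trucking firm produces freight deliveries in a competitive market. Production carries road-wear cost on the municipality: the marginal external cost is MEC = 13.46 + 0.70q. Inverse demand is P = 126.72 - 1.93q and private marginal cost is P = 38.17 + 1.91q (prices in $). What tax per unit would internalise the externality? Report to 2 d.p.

Social marginal cost = private MC + MEC = 51.63 + 2.61q.
Set SMC = demand: 51.63 + 2.61q = 126.72 - 1.93q → q* = 16.5396.
The Pigouvian tax equals MEC at q*: 13.46 + 0.70×16.5396 = 25.0377.

tax = $25.04 per unit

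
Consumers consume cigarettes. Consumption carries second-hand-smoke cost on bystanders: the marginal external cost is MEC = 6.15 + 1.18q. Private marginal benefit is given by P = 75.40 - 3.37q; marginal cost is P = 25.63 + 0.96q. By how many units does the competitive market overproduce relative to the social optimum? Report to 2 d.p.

3.58 units

Market equilibrium (private): 25.63 + 0.96q = 75.40 - 3.37q → q_m = 11.4942.
Social marginal benefit = demand − MEC = 69.25 - 4.55q.
Set SMB = MC: 69.25 - 4.55q = 25.63 + 0.96q → q* = 7.9165.
Gap = |11.4942 − 7.9165| = 3.5777.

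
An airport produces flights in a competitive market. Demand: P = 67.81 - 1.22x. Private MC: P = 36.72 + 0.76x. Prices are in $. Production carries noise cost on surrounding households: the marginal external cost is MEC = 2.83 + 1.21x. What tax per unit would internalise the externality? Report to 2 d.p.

Social marginal cost = private MC + MEC = 39.55 + 1.97x.
Set SMC = demand: 39.55 + 1.97x = 67.81 - 1.22x → x* = 8.8589.
The Pigouvian tax equals MEC at x*: 2.83 + 1.21×8.8589 = 13.5493.

tax = $13.55 per unit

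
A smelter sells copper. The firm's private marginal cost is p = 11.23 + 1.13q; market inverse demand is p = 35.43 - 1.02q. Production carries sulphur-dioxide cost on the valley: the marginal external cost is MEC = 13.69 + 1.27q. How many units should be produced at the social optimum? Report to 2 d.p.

q* = 3.07

Social marginal cost = private MC + MEC = 24.92 + 2.40q.
Set SMC = demand: 24.92 + 2.40q = 35.43 - 1.02q → q* = 3.0731.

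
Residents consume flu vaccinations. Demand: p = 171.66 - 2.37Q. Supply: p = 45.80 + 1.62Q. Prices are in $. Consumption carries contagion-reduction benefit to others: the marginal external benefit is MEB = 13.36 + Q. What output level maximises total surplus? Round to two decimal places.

Q* = 46.56

Social marginal benefit = demand + MEB = 185.02 - 1.37Q.
Set SMB = MC: 185.02 - 1.37Q = 45.80 + 1.62Q → Q* = 46.5619.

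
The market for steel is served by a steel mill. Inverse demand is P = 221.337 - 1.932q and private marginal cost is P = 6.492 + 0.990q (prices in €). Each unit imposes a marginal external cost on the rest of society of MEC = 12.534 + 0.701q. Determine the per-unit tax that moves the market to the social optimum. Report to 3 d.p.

Social marginal cost = private MC + MEC = 19.026 + 1.691q.
Set SMC = demand: 19.026 + 1.691q = 221.337 - 1.932q → q* = 55.8407.
The Pigouvian tax equals MEC at q*: 12.534 + 0.701×55.8407 = 51.6783.

tax = €51.678 per unit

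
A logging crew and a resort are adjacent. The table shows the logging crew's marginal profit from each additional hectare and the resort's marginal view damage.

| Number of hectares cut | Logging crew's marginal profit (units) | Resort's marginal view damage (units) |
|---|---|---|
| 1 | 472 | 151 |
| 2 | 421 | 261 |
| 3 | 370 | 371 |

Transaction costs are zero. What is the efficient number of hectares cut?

Bargaining reaches the level where marginal profit last exceeds marginal view damage.
That holds through level 2 (421 ≥ 261) but not at 3 (370 < 371).

2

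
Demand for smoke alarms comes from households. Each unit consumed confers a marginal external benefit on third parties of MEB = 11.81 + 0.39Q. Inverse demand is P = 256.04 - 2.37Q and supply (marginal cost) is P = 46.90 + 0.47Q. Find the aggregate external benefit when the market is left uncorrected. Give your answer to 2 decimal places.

Market equilibrium (private): 46.90 + 0.47Q = 256.04 - 2.37Q → Q_m = 73.6408.
Total external benefit = ∫₀^{Q_m} (11.81 + 0.39Q) dQ = 11.81×73.6408 + ½×0.39×73.6408² = 1927.1765.

1927.18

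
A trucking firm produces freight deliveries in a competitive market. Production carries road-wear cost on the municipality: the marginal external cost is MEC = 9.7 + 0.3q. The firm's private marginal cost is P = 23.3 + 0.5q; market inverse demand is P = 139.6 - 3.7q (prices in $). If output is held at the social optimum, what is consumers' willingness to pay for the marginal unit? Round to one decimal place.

Social marginal cost = private MC + MEC = 33.0 + 0.8q.
Set SMC = demand: 33.0 + 0.8q = 139.6 - 3.7q → q* = 23.6889.
Consumer price on the demand curve at q*: 139.6 − 3.7×23.6889 = 51.9511.

P = $52.0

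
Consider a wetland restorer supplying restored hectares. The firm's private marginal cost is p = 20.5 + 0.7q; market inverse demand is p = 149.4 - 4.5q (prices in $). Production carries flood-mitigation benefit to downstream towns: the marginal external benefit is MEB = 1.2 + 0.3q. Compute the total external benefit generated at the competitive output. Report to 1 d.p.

$121.9

Market equilibrium (private): 20.5 + 0.7q = 149.4 - 4.5q → q_m = 24.7885.
Total external benefit = ∫₀^{q_m} (1.2 + 0.3q) dq = 1.2×24.7885 + ½×0.3×24.7885² = 121.9167.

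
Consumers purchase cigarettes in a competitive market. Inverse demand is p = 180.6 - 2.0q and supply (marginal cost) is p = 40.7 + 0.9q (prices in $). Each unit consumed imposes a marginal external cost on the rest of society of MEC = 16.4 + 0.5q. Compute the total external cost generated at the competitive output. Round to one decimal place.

$1373.0

Market equilibrium (private): 40.7 + 0.9q = 180.6 - 2.0q → q_m = 48.2414.
Total external cost = ∫₀^{q_m} (16.4 + 0.5q) dq = 16.4×48.2414 + ½×0.5×48.2414² = 1372.9671.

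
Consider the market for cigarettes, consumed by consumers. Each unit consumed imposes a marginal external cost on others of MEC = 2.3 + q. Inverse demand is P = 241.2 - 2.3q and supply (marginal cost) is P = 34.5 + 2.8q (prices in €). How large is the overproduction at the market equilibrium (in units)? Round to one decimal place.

7.0 units

Market equilibrium (private): 34.5 + 2.8q = 241.2 - 2.3q → q_m = 40.5294.
Social marginal benefit = demand − MEC = 238.9 - 3.3q.
Set SMB = MC: 238.9 - 3.3q = 34.5 + 2.8q → q* = 33.5082.
Gap = |40.5294 − 33.5082| = 7.0212.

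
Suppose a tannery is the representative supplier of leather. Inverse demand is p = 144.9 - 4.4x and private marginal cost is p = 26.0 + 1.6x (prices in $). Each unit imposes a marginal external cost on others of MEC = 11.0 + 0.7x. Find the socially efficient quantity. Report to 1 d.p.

Social marginal cost = private MC + MEC = 37.0 + 2.3x.
Set SMC = demand: 37.0 + 2.3x = 144.9 - 4.4x → x* = 16.1045.

x* = 16.1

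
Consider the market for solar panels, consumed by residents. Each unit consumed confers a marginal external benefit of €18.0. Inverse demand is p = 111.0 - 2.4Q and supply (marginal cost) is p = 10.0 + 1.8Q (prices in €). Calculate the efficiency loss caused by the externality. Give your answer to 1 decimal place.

DWL = €38.6

Market equilibrium (private): 10.0 + 1.8Q = 111.0 - 2.4Q → Q_m = 24.0476.
Social marginal benefit = demand + MEB = 129.0 - 2.4Q.
Set SMB = MC: 129.0 - 2.4Q = 10.0 + 1.8Q → Q* = 28.3333.
The loss is the area between SMB and MC from Q* to Q_m; with linear curves that's a triangle of height MEB(Q_m).
DWL = ½ × 4.2857 × 18.0000 = 38.5713.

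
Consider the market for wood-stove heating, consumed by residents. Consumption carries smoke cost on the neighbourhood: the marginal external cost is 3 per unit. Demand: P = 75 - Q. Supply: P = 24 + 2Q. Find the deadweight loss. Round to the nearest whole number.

DWL = 2

Market equilibrium (private): 24 + 2Q = 75 - Q → Q_m = 17.0000.
Social marginal benefit = demand − MEC = 72 - Q.
Set SMB = MC: 72 - Q = 24 + 2Q → Q* = 16.0000.
The loss is the area between SMB and MC from Q* to Q_m; with linear curves that's a triangle of height MEC(Q_m).
DWL = ½ × 1.0000 × 3.0000 = 1.5000.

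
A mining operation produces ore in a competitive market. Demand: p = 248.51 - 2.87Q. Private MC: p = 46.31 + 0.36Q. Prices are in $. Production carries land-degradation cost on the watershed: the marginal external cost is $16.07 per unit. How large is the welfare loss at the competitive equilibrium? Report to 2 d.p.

DWL = $39.98

Market equilibrium (private): 46.31 + 0.36Q = 248.51 - 2.87Q → Q_m = 62.6006.
Social marginal cost = private MC + MEC = 62.38 + 0.36Q.
Set SMC = demand: 62.38 + 0.36Q = 248.51 - 2.87Q → Q* = 57.6254.
The loss is the area between SMC and demand from Q* to Q_m; with linear curves that's a triangle of height MEC(Q_m).
DWL = ½ × 4.9752 × 16.0700 = 39.9757.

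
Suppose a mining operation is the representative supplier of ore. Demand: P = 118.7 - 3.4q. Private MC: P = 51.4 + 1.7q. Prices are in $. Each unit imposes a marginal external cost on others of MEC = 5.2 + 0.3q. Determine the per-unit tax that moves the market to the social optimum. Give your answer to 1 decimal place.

Social marginal cost = private MC + MEC = 56.6 + 2.0q.
Set SMC = demand: 56.6 + 2.0q = 118.7 - 3.4q → q* = 11.5000.
The Pigouvian tax equals MEC at q*: 5.2 + 0.3×11.5000 = 8.6500.

tax = $8.7 per unit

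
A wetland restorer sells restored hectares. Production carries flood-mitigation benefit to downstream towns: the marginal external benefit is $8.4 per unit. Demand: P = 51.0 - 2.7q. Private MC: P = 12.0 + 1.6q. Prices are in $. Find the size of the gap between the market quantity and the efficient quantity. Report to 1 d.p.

Market equilibrium (private): 12.0 + 1.6q = 51.0 - 2.7q → q_m = 9.0698.
Social marginal cost = private MC − MEB = 3.6 + 1.6q.
Set SMC = demand: 3.6 + 1.6q = 51.0 - 2.7q → q* = 11.0233.
Gap = |9.0698 − 11.0233| = 1.9535.

2.0 units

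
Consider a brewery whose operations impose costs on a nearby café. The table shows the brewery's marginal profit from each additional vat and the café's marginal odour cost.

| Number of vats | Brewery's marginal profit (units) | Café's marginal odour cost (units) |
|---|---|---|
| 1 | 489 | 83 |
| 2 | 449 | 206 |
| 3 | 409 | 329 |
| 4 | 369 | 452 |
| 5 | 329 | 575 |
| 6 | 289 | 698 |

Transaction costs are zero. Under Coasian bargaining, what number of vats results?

Bargaining reaches the level where marginal profit last exceeds marginal odour cost.
That holds through level 3 (409 ≥ 329) but not at 4 (369 < 452).

3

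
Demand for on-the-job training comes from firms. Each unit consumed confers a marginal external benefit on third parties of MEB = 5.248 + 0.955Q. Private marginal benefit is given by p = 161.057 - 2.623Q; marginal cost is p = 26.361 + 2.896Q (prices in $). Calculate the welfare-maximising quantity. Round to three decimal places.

Social marginal benefit = demand + MEB = 166.305 - 1.668Q.
Set SMB = MC: 166.305 - 1.668Q = 26.361 + 2.896Q → Q* = 30.6626.

Q* = 30.663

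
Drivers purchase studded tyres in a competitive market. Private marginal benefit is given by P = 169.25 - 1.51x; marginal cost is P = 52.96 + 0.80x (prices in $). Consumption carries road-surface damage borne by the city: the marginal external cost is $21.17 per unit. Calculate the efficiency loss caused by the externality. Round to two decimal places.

DWL = $97.01

Market equilibrium (private): 52.96 + 0.80x = 169.25 - 1.51x → x_m = 50.3420.
Social marginal benefit = demand − MEC = 148.08 - 1.51x.
Set SMB = MC: 148.08 - 1.51x = 52.96 + 0.80x → x* = 41.1775.
Between x* and x_m the wedge MC − SMB runs linearly from 0 to MEC(x_m), so the loss is a triangle.
DWL = ½ × 9.1645 × 21.1700 = 97.0062.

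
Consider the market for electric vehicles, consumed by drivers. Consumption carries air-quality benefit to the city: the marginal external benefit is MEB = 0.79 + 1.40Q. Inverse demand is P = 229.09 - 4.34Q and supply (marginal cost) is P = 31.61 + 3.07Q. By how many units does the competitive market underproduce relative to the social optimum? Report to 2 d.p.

Market equilibrium (private): 31.61 + 3.07Q = 229.09 - 4.34Q → Q_m = 26.6505.
Social marginal benefit = demand + MEB = 229.88 - 2.94Q.
Set SMB = MC: 229.88 - 2.94Q = 31.61 + 3.07Q → Q* = 32.9900.
Gap = |26.6505 − 32.9900| = 6.3395.

6.34 units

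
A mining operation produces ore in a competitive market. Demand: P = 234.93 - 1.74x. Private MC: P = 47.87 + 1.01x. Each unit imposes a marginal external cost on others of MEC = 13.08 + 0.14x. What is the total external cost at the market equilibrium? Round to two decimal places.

Market equilibrium (private): 47.87 + 1.01x = 234.93 - 1.74x → x_m = 68.0218.
Total external cost = ∫₀^{x_m} (13.08 + 0.14x) dx = 13.08×68.0218 + ½×0.14×68.0218² = 1213.6127.

1213.61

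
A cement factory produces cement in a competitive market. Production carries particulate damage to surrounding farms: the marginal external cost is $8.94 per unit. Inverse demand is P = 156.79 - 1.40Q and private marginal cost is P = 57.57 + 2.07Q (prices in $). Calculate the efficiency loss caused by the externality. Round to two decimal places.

DWL = $11.52

Market equilibrium (private): 57.57 + 2.07Q = 156.79 - 1.40Q → Q_m = 28.5937.
Social marginal cost = private MC + MEC = 66.51 + 2.07Q.
Set SMC = demand: 66.51 + 2.07Q = 156.79 - 1.40Q → Q* = 26.0173.
The welfare-loss triangle has base |Q_m − Q*| and height MEC(Q_m) (the vertical gap between SMC and demand is zero at Q* and MEC at Q_m).
DWL = ½ × 2.5764 × 8.9400 = 11.5165.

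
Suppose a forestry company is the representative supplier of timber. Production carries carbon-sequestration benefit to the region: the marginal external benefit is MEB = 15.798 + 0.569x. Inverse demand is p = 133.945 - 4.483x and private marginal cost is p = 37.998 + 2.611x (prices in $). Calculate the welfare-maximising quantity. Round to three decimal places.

x* = 17.126

Social marginal cost = private MC − MEB = 22.200 + 2.042x.
Set SMC = demand: 22.200 + 2.042x = 133.945 - 4.483x → x* = 17.1257.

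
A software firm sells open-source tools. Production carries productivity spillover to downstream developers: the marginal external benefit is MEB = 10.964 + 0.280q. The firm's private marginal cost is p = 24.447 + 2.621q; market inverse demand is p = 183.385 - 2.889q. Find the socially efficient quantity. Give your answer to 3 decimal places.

Social marginal cost = private MC − MEB = 13.483 + 2.341q.
Set SMC = demand: 13.483 + 2.341q = 183.385 - 2.889q → q* = 32.4860.

q* = 32.486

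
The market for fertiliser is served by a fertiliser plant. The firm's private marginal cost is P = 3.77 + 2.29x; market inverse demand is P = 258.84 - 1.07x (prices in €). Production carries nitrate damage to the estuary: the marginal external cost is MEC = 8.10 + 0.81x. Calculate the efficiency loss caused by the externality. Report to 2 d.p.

DWL = €580.67

Market equilibrium (private): 3.77 + 2.29x = 258.84 - 1.07x → x_m = 75.9137.
Social marginal cost = private MC + MEC = 11.87 + 3.10x.
Set SMC = demand: 11.87 + 3.10x = 258.84 - 1.07x → x* = 59.2254.
The loss is the area between SMC and demand from x* to x_m; with linear curves that's a triangle of height MEC(x_m).
DWL = ½ × 16.6883 × 69.5901 = 580.6702.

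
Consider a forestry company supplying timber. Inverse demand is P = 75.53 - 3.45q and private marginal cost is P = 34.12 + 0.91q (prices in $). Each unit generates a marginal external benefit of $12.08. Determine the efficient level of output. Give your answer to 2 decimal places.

q* = 12.27

Social marginal cost = private MC − MEB = 22.04 + 0.91q.
Set SMC = demand: 22.04 + 0.91q = 75.53 - 3.45q → q* = 12.2683.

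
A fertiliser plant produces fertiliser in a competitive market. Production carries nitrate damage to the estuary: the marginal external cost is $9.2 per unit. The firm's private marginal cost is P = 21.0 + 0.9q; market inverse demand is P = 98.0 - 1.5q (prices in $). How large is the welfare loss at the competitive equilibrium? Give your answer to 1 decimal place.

Market equilibrium (private): 21.0 + 0.9q = 98.0 - 1.5q → q_m = 32.0833.
Social marginal cost = private MC + MEC = 30.2 + 0.9q.
Set SMC = demand: 30.2 + 0.9q = 98.0 - 1.5q → q* = 28.2500.
The welfare-loss triangle has base |q_m − q*| and height MEC(q_m) (the vertical gap between SMC and demand is zero at q* and MEC at q_m).
DWL = ½ × 3.8333 × 9.2000 = 17.6332.

DWL = $17.6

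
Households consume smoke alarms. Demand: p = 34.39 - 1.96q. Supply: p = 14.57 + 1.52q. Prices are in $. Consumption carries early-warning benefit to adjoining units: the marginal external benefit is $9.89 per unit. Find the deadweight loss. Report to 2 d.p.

Market equilibrium (private): 14.57 + 1.52q = 34.39 - 1.96q → q_m = 5.6954.
Social marginal benefit = demand + MEB = 44.28 - 1.96q.
Set SMB = MC: 44.28 - 1.96q = 14.57 + 1.52q → q* = 8.5374.
Height of the DWL triangle at q_m is SMB(q_m) − MC(q_m) = MEB(q_m) = 9.8900.
DWL = ½ × 2.8420 × 9.8900 = 14.0537.

DWL = $14.05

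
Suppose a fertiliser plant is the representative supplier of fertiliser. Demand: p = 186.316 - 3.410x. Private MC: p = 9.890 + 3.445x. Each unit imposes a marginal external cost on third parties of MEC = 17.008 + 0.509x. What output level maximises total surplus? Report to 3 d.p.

Social marginal cost = private MC + MEC = 26.898 + 3.954x.
Set SMC = demand: 26.898 + 3.954x = 186.316 - 3.410x → x* = 21.6483.

x* = 21.648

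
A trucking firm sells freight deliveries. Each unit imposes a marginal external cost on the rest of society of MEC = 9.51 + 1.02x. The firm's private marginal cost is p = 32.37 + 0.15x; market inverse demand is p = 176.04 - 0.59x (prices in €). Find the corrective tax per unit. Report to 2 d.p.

tax = €87.26 per unit

Social marginal cost = private MC + MEC = 41.88 + 1.17x.
Set SMC = demand: 41.88 + 1.17x = 176.04 - 0.59x → x* = 76.2273.
The Pigouvian tax equals MEC at x*: 9.51 + 1.02×76.2273 = 87.2618.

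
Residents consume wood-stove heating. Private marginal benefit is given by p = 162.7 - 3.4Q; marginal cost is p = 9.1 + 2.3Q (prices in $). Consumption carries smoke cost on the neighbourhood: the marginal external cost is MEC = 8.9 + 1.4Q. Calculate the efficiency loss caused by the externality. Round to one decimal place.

Market equilibrium (private): 9.1 + 2.3Q = 162.7 - 3.4Q → Q_m = 26.9474.
Social marginal benefit = demand − MEC = 153.8 - 4.8Q.
Set SMB = MC: 153.8 - 4.8Q = 9.1 + 2.3Q → Q* = 20.3803.
The welfare-loss triangle has base |Q_m − Q*| and height MEC(Q_m) (the vertical gap between SMB and MC is zero at Q* and MEC at Q_m).
DWL = ½ × 6.5671 × 46.6263 = 153.0998.

DWL = $153.1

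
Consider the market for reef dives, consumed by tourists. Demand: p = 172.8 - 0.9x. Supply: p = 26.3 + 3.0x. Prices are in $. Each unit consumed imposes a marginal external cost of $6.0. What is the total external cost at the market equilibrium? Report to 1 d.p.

$225.4

Market equilibrium (private): 26.3 + 3.0x = 172.8 - 0.9x → x_m = 37.5641.
Total external cost = MEC × x_m = 6.0 × 37.5641 = 225.3846.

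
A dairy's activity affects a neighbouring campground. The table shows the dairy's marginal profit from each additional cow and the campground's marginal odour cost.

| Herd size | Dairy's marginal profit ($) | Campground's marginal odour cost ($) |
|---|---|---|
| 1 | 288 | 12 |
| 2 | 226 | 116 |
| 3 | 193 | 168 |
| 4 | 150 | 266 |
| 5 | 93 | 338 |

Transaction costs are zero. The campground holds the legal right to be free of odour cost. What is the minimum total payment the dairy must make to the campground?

$296

Efficient level: marginal profit ≥ marginal odour cost through level 3, so k* = 3.
With the campground holding the right, the dairy must at least compensate total damage at k*: 12 + 116 + 168 = 296.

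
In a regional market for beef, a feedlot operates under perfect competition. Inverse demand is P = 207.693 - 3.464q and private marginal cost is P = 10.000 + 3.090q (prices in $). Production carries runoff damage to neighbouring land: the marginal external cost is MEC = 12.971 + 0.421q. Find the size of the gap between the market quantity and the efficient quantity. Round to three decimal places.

Market equilibrium (private): 10.000 + 3.090q = 207.693 - 3.464q → q_m = 30.1637.
Social marginal cost = private MC + MEC = 22.971 + 3.511q.
Set SMC = demand: 22.971 + 3.511q = 207.693 - 3.464q → q* = 26.4834.
Gap = |30.1637 − 26.4834| = 3.6803.

3.680 units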